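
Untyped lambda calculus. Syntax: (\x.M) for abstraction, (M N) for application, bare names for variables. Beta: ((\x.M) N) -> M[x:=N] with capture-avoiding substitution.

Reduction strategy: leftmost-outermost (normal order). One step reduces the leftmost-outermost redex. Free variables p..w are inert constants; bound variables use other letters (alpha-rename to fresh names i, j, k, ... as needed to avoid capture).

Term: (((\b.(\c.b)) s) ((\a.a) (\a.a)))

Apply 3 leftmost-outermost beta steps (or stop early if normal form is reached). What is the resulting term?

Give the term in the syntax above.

Step 0: (((\b.(\c.b)) s) ((\a.a) (\a.a)))
Step 1: ((\c.s) ((\a.a) (\a.a)))
Step 2: s
Step 3: (normal form reached)

Answer: s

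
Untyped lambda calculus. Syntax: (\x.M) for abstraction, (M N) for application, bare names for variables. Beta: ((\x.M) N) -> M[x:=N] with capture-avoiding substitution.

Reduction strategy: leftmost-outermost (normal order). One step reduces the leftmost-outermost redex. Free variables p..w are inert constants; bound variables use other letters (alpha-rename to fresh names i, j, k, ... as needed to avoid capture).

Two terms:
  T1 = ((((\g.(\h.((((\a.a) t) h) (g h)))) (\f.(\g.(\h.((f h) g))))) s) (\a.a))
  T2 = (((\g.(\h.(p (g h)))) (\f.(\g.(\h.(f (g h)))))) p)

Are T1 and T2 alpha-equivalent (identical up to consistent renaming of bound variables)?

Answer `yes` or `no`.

Term 1: ((((\g.(\h.((((\a.a) t) h) (g h)))) (\f.(\g.(\h.((f h) g))))) s) (\a.a))
Term 2: (((\g.(\h.(p (g h)))) (\f.(\g.(\h.(f (g h)))))) p)
Alpha-equivalence: compare structure up to binder renaming.
Result: False

Answer: no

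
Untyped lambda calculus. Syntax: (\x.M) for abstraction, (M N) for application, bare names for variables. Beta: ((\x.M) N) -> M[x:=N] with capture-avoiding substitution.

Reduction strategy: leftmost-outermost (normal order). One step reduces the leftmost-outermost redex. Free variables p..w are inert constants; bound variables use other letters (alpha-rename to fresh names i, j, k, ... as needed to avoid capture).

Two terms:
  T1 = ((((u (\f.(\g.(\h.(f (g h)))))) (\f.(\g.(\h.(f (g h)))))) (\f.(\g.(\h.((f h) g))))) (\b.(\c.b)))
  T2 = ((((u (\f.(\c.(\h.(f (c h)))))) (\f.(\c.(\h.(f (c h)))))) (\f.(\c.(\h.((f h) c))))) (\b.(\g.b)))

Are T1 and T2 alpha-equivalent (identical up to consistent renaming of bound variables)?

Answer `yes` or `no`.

Term 1: ((((u (\f.(\g.(\h.(f (g h)))))) (\f.(\g.(\h.(f (g h)))))) (\f.(\g.(\h.((f h) g))))) (\b.(\c.b)))
Term 2: ((((u (\f.(\c.(\h.(f (c h)))))) (\f.(\c.(\h.(f (c h)))))) (\f.(\c.(\h.((f h) c))))) (\b.(\g.b)))
Alpha-equivalence: compare structure up to binder renaming.
Result: True

Answer: yes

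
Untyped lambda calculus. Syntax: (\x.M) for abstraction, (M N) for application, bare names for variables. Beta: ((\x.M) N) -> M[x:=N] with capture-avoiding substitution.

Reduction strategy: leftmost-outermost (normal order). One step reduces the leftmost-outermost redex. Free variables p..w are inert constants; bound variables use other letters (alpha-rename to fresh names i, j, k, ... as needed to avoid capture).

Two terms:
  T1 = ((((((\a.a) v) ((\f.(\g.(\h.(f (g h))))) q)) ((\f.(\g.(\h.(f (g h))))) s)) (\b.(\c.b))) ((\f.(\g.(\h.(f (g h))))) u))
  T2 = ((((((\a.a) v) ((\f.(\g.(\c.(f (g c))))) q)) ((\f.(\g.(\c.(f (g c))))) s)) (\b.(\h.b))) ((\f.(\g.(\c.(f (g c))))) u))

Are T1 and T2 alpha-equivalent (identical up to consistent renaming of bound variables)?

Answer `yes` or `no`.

Answer: yes

Derivation:
Term 1: ((((((\a.a) v) ((\f.(\g.(\h.(f (g h))))) q)) ((\f.(\g.(\h.(f (g h))))) s)) (\b.(\c.b))) ((\f.(\g.(\h.(f (g h))))) u))
Term 2: ((((((\a.a) v) ((\f.(\g.(\c.(f (g c))))) q)) ((\f.(\g.(\c.(f (g c))))) s)) (\b.(\h.b))) ((\f.(\g.(\c.(f (g c))))) u))
Alpha-equivalence: compare structure up to binder renaming.
Result: True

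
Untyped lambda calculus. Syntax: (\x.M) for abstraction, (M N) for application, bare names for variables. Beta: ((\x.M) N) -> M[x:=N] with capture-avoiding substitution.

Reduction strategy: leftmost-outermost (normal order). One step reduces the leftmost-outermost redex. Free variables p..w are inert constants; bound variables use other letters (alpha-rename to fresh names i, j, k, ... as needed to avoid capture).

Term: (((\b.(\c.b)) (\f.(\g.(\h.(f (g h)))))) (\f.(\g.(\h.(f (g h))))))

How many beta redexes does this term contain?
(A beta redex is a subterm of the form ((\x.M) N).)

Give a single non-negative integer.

Term: (((\b.(\c.b)) (\f.(\g.(\h.(f (g h)))))) (\f.(\g.(\h.(f (g h))))))
  Redex: ((\b.(\c.b)) (\f.(\g.(\h.(f (g h))))))
Total redexes: 1

Answer: 1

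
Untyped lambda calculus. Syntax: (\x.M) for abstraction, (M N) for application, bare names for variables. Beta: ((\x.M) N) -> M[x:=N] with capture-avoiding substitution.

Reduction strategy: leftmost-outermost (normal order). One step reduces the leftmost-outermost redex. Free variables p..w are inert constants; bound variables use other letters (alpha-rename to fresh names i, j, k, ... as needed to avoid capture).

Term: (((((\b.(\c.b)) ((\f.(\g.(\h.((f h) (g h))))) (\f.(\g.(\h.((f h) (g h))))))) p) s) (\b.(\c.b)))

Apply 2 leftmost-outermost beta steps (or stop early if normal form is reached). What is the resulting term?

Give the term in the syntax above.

Step 0: (((((\b.(\c.b)) ((\f.(\g.(\h.((f h) (g h))))) (\f.(\g.(\h.((f h) (g h))))))) p) s) (\b.(\c.b)))
Step 1: ((((\c.((\f.(\g.(\h.((f h) (g h))))) (\f.(\g.(\h.((f h) (g h))))))) p) s) (\b.(\c.b)))
Step 2: ((((\f.(\g.(\h.((f h) (g h))))) (\f.(\g.(\h.((f h) (g h)))))) s) (\b.(\c.b)))

Answer: ((((\f.(\g.(\h.((f h) (g h))))) (\f.(\g.(\h.((f h) (g h)))))) s) (\b.(\c.b)))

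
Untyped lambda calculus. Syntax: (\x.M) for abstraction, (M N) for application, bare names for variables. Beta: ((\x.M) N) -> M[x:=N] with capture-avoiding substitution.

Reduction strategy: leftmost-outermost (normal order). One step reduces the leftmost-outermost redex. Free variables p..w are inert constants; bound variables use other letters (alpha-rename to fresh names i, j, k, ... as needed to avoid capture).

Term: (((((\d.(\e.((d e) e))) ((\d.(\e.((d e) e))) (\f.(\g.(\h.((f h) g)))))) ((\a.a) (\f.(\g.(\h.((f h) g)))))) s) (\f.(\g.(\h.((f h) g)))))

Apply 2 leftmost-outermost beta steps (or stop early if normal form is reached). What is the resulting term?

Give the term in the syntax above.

Answer: ((((((\d.(\e.((d e) e))) (\f.(\g.(\h.((f h) g))))) ((\a.a) (\f.(\g.(\h.((f h) g)))))) ((\a.a) (\f.(\g.(\h.((f h) g)))))) s) (\f.(\g.(\h.((f h) g)))))

Derivation:
Step 0: (((((\d.(\e.((d e) e))) ((\d.(\e.((d e) e))) (\f.(\g.(\h.((f h) g)))))) ((\a.a) (\f.(\g.(\h.((f h) g)))))) s) (\f.(\g.(\h.((f h) g)))))
Step 1: ((((\e.((((\d.(\e.((d e) e))) (\f.(\g.(\h.((f h) g))))) e) e)) ((\a.a) (\f.(\g.(\h.((f h) g)))))) s) (\f.(\g.(\h.((f h) g)))))
Step 2: ((((((\d.(\e.((d e) e))) (\f.(\g.(\h.((f h) g))))) ((\a.a) (\f.(\g.(\h.((f h) g)))))) ((\a.a) (\f.(\g.(\h.((f h) g)))))) s) (\f.(\g.(\h.((f h) g)))))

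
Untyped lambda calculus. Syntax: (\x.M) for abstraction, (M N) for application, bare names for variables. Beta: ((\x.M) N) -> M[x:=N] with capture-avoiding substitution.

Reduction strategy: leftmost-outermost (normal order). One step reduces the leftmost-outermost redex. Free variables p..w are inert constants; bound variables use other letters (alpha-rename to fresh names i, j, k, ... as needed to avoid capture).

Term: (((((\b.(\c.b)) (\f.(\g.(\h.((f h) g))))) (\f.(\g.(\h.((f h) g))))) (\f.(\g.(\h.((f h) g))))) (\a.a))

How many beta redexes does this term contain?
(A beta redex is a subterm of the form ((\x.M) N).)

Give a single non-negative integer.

Term: (((((\b.(\c.b)) (\f.(\g.(\h.((f h) g))))) (\f.(\g.(\h.((f h) g))))) (\f.(\g.(\h.((f h) g))))) (\a.a))
  Redex: ((\b.(\c.b)) (\f.(\g.(\h.((f h) g)))))
Total redexes: 1

Answer: 1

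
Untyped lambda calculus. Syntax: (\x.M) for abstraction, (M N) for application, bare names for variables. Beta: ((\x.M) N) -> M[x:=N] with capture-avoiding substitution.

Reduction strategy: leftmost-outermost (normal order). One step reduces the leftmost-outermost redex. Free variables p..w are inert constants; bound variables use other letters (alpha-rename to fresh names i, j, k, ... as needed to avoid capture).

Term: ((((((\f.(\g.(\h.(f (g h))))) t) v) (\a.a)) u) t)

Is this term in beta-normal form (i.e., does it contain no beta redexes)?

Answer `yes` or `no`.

Term: ((((((\f.(\g.(\h.(f (g h))))) t) v) (\a.a)) u) t)
Found 1 beta redex(es).

Answer: no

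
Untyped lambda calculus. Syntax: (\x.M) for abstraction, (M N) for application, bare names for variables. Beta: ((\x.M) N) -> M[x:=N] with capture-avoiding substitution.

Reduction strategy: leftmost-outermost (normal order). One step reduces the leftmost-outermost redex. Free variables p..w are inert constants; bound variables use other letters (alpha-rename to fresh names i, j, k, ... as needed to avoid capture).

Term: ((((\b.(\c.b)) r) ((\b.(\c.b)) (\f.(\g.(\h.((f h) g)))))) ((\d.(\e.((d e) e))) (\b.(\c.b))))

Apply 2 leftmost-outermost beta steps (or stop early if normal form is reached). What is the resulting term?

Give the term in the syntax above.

Step 0: ((((\b.(\c.b)) r) ((\b.(\c.b)) (\f.(\g.(\h.((f h) g)))))) ((\d.(\e.((d e) e))) (\b.(\c.b))))
Step 1: (((\c.r) ((\b.(\c.b)) (\f.(\g.(\h.((f h) g)))))) ((\d.(\e.((d e) e))) (\b.(\c.b))))
Step 2: (r ((\d.(\e.((d e) e))) (\b.(\c.b))))

Answer: (r ((\d.(\e.((d e) e))) (\b.(\c.b))))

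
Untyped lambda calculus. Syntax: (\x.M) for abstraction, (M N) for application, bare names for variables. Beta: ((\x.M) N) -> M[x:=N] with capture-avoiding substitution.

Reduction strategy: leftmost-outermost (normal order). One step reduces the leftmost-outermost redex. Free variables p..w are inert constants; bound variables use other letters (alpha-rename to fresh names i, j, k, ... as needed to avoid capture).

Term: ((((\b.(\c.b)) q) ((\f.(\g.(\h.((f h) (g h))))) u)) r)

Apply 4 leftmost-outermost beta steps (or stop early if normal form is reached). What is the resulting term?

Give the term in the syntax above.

Step 0: ((((\b.(\c.b)) q) ((\f.(\g.(\h.((f h) (g h))))) u)) r)
Step 1: (((\c.q) ((\f.(\g.(\h.((f h) (g h))))) u)) r)
Step 2: (q r)
Step 3: (normal form reached)

Answer: (q r)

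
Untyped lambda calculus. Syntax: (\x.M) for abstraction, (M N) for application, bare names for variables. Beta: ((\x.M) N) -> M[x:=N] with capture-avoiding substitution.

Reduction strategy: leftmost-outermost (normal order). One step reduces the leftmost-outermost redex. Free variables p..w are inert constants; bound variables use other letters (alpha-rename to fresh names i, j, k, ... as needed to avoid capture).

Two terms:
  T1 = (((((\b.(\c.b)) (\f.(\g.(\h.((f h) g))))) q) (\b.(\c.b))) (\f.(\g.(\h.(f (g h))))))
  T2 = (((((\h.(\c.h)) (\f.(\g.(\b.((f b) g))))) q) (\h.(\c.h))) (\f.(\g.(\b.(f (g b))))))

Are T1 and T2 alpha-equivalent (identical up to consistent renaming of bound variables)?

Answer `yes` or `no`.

Term 1: (((((\b.(\c.b)) (\f.(\g.(\h.((f h) g))))) q) (\b.(\c.b))) (\f.(\g.(\h.(f (g h))))))
Term 2: (((((\h.(\c.h)) (\f.(\g.(\b.((f b) g))))) q) (\h.(\c.h))) (\f.(\g.(\b.(f (g b))))))
Alpha-equivalence: compare structure up to binder renaming.
Result: True

Answer: yes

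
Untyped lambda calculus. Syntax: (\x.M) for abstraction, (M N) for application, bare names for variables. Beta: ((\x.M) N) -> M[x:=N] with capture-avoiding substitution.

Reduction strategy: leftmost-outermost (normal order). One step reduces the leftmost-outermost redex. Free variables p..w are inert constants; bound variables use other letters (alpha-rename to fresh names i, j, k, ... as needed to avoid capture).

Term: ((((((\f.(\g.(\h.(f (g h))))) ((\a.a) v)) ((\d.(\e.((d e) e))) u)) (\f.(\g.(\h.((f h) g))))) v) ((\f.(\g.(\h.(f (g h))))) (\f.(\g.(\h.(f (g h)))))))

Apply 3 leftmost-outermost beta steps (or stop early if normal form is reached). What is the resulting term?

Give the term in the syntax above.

Step 0: ((((((\f.(\g.(\h.(f (g h))))) ((\a.a) v)) ((\d.(\e.((d e) e))) u)) (\f.(\g.(\h.((f h) g))))) v) ((\f.(\g.(\h.(f (g h))))) (\f.(\g.(\h.(f (g h)))))))
Step 1: (((((\g.(\h.(((\a.a) v) (g h)))) ((\d.(\e.((d e) e))) u)) (\f.(\g.(\h.((f h) g))))) v) ((\f.(\g.(\h.(f (g h))))) (\f.(\g.(\h.(f (g h)))))))
Step 2: ((((\h.(((\a.a) v) (((\d.(\e.((d e) e))) u) h))) (\f.(\g.(\h.((f h) g))))) v) ((\f.(\g.(\h.(f (g h))))) (\f.(\g.(\h.(f (g h)))))))
Step 3: (((((\a.a) v) (((\d.(\e.((d e) e))) u) (\f.(\g.(\h.((f h) g)))))) v) ((\f.(\g.(\h.(f (g h))))) (\f.(\g.(\h.(f (g h)))))))

Answer: (((((\a.a) v) (((\d.(\e.((d e) e))) u) (\f.(\g.(\h.((f h) g)))))) v) ((\f.(\g.(\h.(f (g h))))) (\f.(\g.(\h.(f (g h)))))))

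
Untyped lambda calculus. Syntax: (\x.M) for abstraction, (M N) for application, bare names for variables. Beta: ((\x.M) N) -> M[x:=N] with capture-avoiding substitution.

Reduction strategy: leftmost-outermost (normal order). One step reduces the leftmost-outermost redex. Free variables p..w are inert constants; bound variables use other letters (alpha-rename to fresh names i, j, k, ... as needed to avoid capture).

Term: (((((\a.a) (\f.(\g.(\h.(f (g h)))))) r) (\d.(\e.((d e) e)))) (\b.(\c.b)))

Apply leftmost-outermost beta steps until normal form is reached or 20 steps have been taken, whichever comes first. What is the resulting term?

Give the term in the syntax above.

Answer: (r (\e.e))

Derivation:
Step 0: (((((\a.a) (\f.(\g.(\h.(f (g h)))))) r) (\d.(\e.((d e) e)))) (\b.(\c.b)))
Step 1: ((((\f.(\g.(\h.(f (g h))))) r) (\d.(\e.((d e) e)))) (\b.(\c.b)))
Step 2: (((\g.(\h.(r (g h)))) (\d.(\e.((d e) e)))) (\b.(\c.b)))
Step 3: ((\h.(r ((\d.(\e.((d e) e))) h))) (\b.(\c.b)))
Step 4: (r ((\d.(\e.((d e) e))) (\b.(\c.b))))
Step 5: (r (\e.(((\b.(\c.b)) e) e)))
Step 6: (r (\e.((\c.e) e)))
Step 7: (r (\e.e))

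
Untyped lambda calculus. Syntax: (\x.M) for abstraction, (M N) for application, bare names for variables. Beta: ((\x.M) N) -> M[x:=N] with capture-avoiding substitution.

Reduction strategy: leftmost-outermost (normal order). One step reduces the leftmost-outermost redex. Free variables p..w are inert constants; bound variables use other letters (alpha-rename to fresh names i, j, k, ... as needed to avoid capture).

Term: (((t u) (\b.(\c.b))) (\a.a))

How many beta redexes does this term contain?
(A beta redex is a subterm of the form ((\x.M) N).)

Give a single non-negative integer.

Term: (((t u) (\b.(\c.b))) (\a.a))
  (no redexes)
Total redexes: 0

Answer: 0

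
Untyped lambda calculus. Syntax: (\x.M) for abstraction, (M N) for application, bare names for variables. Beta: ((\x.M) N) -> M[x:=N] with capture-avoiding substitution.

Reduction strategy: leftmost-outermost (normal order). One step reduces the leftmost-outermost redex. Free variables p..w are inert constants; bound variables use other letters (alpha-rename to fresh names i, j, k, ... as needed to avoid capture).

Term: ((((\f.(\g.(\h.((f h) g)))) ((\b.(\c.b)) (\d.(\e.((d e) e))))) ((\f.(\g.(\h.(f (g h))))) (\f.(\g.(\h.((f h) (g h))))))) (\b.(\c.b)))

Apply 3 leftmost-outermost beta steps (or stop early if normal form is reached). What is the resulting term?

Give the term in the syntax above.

Answer: ((((\b.(\c.b)) (\d.(\e.((d e) e)))) (\b.(\c.b))) ((\f.(\g.(\h.(f (g h))))) (\f.(\g.(\h.((f h) (g h)))))))

Derivation:
Step 0: ((((\f.(\g.(\h.((f h) g)))) ((\b.(\c.b)) (\d.(\e.((d e) e))))) ((\f.(\g.(\h.(f (g h))))) (\f.(\g.(\h.((f h) (g h))))))) (\b.(\c.b)))
Step 1: (((\g.(\h.((((\b.(\c.b)) (\d.(\e.((d e) e)))) h) g))) ((\f.(\g.(\h.(f (g h))))) (\f.(\g.(\h.((f h) (g h))))))) (\b.(\c.b)))
Step 2: ((\h.((((\b.(\c.b)) (\d.(\e.((d e) e)))) h) ((\f.(\g.(\h.(f (g h))))) (\f.(\g.(\h.((f h) (g h)))))))) (\b.(\c.b)))
Step 3: ((((\b.(\c.b)) (\d.(\e.((d e) e)))) (\b.(\c.b))) ((\f.(\g.(\h.(f (g h))))) (\f.(\g.(\h.((f h) (g h)))))))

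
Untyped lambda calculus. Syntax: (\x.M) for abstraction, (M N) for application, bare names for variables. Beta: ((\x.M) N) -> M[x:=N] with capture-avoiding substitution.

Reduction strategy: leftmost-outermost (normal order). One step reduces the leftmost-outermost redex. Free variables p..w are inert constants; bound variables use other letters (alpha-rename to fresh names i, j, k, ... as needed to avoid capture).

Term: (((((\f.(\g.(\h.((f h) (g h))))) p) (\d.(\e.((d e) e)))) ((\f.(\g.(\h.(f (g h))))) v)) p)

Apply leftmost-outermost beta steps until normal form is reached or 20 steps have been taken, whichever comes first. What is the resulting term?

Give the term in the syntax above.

Answer: (((p (\g.(\h.(v (g h))))) (\e.(v (e e)))) p)

Derivation:
Step 0: (((((\f.(\g.(\h.((f h) (g h))))) p) (\d.(\e.((d e) e)))) ((\f.(\g.(\h.(f (g h))))) v)) p)
Step 1: ((((\g.(\h.((p h) (g h)))) (\d.(\e.((d e) e)))) ((\f.(\g.(\h.(f (g h))))) v)) p)
Step 2: (((\h.((p h) ((\d.(\e.((d e) e))) h))) ((\f.(\g.(\h.(f (g h))))) v)) p)
Step 3: (((p ((\f.(\g.(\h.(f (g h))))) v)) ((\d.(\e.((d e) e))) ((\f.(\g.(\h.(f (g h))))) v))) p)
Step 4: (((p (\g.(\h.(v (g h))))) ((\d.(\e.((d e) e))) ((\f.(\g.(\h.(f (g h))))) v))) p)
Step 5: (((p (\g.(\h.(v (g h))))) (\e.((((\f.(\g.(\h.(f (g h))))) v) e) e))) p)
Step 6: (((p (\g.(\h.(v (g h))))) (\e.(((\g.(\h.(v (g h)))) e) e))) p)
Step 7: (((p (\g.(\h.(v (g h))))) (\e.((\h.(v (e h))) e))) p)
Step 8: (((p (\g.(\h.(v (g h))))) (\e.(v (e e)))) p)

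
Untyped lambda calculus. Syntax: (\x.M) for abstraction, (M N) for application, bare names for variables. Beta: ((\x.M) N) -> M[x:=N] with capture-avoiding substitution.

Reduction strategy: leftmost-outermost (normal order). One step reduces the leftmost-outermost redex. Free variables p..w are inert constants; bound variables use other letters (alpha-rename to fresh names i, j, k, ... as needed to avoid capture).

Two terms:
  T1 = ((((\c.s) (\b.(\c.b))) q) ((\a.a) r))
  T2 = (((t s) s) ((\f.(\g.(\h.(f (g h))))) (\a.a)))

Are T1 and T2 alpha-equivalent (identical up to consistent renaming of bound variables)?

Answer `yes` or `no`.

Answer: no

Derivation:
Term 1: ((((\c.s) (\b.(\c.b))) q) ((\a.a) r))
Term 2: (((t s) s) ((\f.(\g.(\h.(f (g h))))) (\a.a)))
Alpha-equivalence: compare structure up to binder renaming.
Result: False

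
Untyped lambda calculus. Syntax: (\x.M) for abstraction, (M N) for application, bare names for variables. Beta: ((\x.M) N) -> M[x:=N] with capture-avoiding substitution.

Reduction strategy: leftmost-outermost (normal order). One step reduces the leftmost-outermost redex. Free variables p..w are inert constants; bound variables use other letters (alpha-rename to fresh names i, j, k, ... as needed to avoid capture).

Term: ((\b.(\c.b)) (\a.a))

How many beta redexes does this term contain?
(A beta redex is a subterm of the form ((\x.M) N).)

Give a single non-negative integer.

Term: ((\b.(\c.b)) (\a.a))
  Redex: ((\b.(\c.b)) (\a.a))
Total redexes: 1

Answer: 1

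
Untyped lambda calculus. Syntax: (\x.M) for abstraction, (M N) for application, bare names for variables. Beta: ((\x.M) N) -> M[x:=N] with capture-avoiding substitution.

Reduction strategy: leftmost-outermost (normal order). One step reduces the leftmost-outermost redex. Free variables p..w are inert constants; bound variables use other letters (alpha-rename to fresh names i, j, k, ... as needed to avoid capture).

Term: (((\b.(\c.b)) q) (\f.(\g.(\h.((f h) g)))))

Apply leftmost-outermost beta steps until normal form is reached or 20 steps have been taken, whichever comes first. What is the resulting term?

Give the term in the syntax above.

Step 0: (((\b.(\c.b)) q) (\f.(\g.(\h.((f h) g)))))
Step 1: ((\c.q) (\f.(\g.(\h.((f h) g)))))
Step 2: q

Answer: q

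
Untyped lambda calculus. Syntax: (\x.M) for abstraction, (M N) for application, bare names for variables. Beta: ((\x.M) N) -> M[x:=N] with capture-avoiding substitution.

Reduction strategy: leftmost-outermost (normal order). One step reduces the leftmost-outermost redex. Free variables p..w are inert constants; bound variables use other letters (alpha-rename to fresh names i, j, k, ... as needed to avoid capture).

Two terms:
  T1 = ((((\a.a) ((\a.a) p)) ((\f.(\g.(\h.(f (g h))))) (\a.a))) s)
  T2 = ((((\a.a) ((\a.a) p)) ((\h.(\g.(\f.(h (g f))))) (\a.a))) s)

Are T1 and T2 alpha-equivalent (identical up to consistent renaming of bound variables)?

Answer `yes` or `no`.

Answer: yes

Derivation:
Term 1: ((((\a.a) ((\a.a) p)) ((\f.(\g.(\h.(f (g h))))) (\a.a))) s)
Term 2: ((((\a.a) ((\a.a) p)) ((\h.(\g.(\f.(h (g f))))) (\a.a))) s)
Alpha-equivalence: compare structure up to binder renaming.
Result: True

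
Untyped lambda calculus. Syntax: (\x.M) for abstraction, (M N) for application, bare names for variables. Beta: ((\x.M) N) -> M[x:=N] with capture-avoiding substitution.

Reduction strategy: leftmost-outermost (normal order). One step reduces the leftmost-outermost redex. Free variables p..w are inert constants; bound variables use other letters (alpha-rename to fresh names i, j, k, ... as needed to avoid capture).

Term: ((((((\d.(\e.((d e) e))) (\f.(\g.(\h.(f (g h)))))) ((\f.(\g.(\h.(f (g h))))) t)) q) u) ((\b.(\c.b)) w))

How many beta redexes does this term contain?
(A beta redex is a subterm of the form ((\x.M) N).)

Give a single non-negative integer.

Term: ((((((\d.(\e.((d e) e))) (\f.(\g.(\h.(f (g h)))))) ((\f.(\g.(\h.(f (g h))))) t)) q) u) ((\b.(\c.b)) w))
  Redex: ((\d.(\e.((d e) e))) (\f.(\g.(\h.(f (g h))))))
  Redex: ((\f.(\g.(\h.(f (g h))))) t)
  Redex: ((\b.(\c.b)) w)
Total redexes: 3

Answer: 3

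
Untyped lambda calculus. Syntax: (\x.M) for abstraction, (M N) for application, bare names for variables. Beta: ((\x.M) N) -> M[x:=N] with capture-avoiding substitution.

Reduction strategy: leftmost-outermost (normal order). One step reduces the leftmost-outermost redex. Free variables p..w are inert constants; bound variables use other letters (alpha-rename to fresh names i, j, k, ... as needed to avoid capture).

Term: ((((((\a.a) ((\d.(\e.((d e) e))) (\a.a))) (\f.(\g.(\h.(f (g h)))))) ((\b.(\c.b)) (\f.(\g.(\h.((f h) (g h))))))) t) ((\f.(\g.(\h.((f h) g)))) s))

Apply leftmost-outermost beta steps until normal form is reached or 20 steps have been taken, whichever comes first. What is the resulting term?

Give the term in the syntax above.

Answer: (\h.(\g.(\i.(((s i) h) (g i)))))

Derivation:
Step 0: ((((((\a.a) ((\d.(\e.((d e) e))) (\a.a))) (\f.(\g.(\h.(f (g h)))))) ((\b.(\c.b)) (\f.(\g.(\h.((f h) (g h))))))) t) ((\f.(\g.(\h.((f h) g)))) s))
Step 1: ((((((\d.(\e.((d e) e))) (\a.a)) (\f.(\g.(\h.(f (g h)))))) ((\b.(\c.b)) (\f.(\g.(\h.((f h) (g h))))))) t) ((\f.(\g.(\h.((f h) g)))) s))
Step 2: (((((\e.(((\a.a) e) e)) (\f.(\g.(\h.(f (g h)))))) ((\b.(\c.b)) (\f.(\g.(\h.((f h) (g h))))))) t) ((\f.(\g.(\h.((f h) g)))) s))
Step 3: ((((((\a.a) (\f.(\g.(\h.(f (g h)))))) (\f.(\g.(\h.(f (g h)))))) ((\b.(\c.b)) (\f.(\g.(\h.((f h) (g h))))))) t) ((\f.(\g.(\h.((f h) g)))) s))
Step 4: (((((\f.(\g.(\h.(f (g h))))) (\f.(\g.(\h.(f (g h)))))) ((\b.(\c.b)) (\f.(\g.(\h.((f h) (g h))))))) t) ((\f.(\g.(\h.((f h) g)))) s))
Step 5: ((((\g.(\h.((\f.(\g.(\h.(f (g h))))) (g h)))) ((\b.(\c.b)) (\f.(\g.(\h.((f h) (g h))))))) t) ((\f.(\g.(\h.((f h) g)))) s))
Step 6: (((\h.((\f.(\g.(\h.(f (g h))))) (((\b.(\c.b)) (\f.(\g.(\h.((f h) (g h)))))) h))) t) ((\f.(\g.(\h.((f h) g)))) s))
Step 7: (((\f.(\g.(\h.(f (g h))))) (((\b.(\c.b)) (\f.(\g.(\h.((f h) (g h)))))) t)) ((\f.(\g.(\h.((f h) g)))) s))
Step 8: ((\g.(\h.((((\b.(\c.b)) (\f.(\g.(\h.((f h) (g h)))))) t) (g h)))) ((\f.(\g.(\h.((f h) g)))) s))
Step 9: (\h.((((\b.(\c.b)) (\f.(\g.(\h.((f h) (g h)))))) t) (((\f.(\g.(\h.((f h) g)))) s) h)))
Step 10: (\h.(((\c.(\f.(\g.(\h.((f h) (g h)))))) t) (((\f.(\g.(\h.((f h) g)))) s) h)))
Step 11: (\h.((\f.(\g.(\h.((f h) (g h))))) (((\f.(\g.(\h.((f h) g)))) s) h)))
Step 12: (\h.(\g.(\i.(((((\f.(\g.(\h.((f h) g)))) s) h) i) (g i)))))
Step 13: (\h.(\g.(\i.((((\g.(\h.((s h) g))) h) i) (g i)))))
Step 14: (\h.(\g.(\i.(((\i.((s i) h)) i) (g i)))))
Step 15: (\h.(\g.(\i.(((s i) h) (g i)))))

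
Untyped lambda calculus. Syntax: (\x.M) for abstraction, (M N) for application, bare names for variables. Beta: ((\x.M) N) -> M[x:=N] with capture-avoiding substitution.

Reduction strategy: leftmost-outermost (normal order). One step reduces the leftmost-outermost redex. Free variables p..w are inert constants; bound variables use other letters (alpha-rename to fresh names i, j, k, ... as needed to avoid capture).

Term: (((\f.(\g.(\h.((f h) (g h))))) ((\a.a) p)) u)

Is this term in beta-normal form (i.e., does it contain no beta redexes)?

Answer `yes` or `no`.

Term: (((\f.(\g.(\h.((f h) (g h))))) ((\a.a) p)) u)
Found 2 beta redex(es).

Answer: no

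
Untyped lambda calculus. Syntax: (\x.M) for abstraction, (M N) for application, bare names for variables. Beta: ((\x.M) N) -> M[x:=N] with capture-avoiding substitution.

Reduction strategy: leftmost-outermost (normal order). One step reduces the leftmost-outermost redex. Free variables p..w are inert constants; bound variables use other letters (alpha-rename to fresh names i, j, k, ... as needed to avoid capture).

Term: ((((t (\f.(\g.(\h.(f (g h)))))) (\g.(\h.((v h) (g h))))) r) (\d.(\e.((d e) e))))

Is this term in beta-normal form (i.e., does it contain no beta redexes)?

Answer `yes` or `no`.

Term: ((((t (\f.(\g.(\h.(f (g h)))))) (\g.(\h.((v h) (g h))))) r) (\d.(\e.((d e) e))))
No beta redexes found.

Answer: yes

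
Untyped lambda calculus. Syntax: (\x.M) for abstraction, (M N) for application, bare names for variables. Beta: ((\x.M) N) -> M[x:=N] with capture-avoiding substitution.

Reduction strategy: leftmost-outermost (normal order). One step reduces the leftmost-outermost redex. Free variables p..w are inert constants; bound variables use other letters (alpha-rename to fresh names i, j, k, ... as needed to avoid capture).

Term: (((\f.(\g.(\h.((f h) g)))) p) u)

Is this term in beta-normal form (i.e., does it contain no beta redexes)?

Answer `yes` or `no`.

Answer: no

Derivation:
Term: (((\f.(\g.(\h.((f h) g)))) p) u)
Found 1 beta redex(es).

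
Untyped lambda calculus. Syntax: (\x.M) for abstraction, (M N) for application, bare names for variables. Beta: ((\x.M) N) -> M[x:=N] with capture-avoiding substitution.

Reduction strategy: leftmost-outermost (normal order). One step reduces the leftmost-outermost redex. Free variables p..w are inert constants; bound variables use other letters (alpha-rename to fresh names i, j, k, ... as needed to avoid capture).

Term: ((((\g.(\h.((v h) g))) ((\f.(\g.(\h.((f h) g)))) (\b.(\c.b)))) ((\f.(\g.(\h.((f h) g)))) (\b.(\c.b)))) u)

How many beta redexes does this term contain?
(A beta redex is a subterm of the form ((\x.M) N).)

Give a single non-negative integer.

Answer: 3

Derivation:
Term: ((((\g.(\h.((v h) g))) ((\f.(\g.(\h.((f h) g)))) (\b.(\c.b)))) ((\f.(\g.(\h.((f h) g)))) (\b.(\c.b)))) u)
  Redex: ((\g.(\h.((v h) g))) ((\f.(\g.(\h.((f h) g)))) (\b.(\c.b))))
  Redex: ((\f.(\g.(\h.((f h) g)))) (\b.(\c.b)))
  Redex: ((\f.(\g.(\h.((f h) g)))) (\b.(\c.b)))
Total redexes: 3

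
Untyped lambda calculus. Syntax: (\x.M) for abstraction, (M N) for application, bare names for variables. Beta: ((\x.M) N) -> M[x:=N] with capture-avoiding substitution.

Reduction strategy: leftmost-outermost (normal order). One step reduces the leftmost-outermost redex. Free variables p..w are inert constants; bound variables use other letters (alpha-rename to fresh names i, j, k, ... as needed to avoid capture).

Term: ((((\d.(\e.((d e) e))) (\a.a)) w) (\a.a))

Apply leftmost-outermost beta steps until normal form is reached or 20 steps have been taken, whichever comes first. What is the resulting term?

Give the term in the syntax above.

Answer: ((w w) (\a.a))

Derivation:
Step 0: ((((\d.(\e.((d e) e))) (\a.a)) w) (\a.a))
Step 1: (((\e.(((\a.a) e) e)) w) (\a.a))
Step 2: ((((\a.a) w) w) (\a.a))
Step 3: ((w w) (\a.a))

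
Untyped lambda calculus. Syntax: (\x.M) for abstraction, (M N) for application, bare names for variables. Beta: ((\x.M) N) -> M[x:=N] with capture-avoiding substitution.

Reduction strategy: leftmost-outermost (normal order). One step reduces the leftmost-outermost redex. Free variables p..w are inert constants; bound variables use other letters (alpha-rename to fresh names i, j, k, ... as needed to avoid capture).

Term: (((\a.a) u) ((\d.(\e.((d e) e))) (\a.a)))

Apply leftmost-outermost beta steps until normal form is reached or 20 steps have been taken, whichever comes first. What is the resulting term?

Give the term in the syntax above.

Answer: (u (\e.(e e)))

Derivation:
Step 0: (((\a.a) u) ((\d.(\e.((d e) e))) (\a.a)))
Step 1: (u ((\d.(\e.((d e) e))) (\a.a)))
Step 2: (u (\e.(((\a.a) e) e)))
Step 3: (u (\e.(e e)))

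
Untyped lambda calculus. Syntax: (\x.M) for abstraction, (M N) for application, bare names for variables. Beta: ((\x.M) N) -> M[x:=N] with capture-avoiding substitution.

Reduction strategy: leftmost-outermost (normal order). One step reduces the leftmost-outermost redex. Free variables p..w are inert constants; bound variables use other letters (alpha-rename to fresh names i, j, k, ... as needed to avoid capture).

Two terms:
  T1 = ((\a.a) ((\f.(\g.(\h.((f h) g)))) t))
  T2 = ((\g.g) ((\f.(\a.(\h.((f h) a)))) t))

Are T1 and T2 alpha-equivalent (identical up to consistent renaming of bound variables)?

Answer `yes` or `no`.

Answer: yes

Derivation:
Term 1: ((\a.a) ((\f.(\g.(\h.((f h) g)))) t))
Term 2: ((\g.g) ((\f.(\a.(\h.((f h) a)))) t))
Alpha-equivalence: compare structure up to binder renaming.
Result: True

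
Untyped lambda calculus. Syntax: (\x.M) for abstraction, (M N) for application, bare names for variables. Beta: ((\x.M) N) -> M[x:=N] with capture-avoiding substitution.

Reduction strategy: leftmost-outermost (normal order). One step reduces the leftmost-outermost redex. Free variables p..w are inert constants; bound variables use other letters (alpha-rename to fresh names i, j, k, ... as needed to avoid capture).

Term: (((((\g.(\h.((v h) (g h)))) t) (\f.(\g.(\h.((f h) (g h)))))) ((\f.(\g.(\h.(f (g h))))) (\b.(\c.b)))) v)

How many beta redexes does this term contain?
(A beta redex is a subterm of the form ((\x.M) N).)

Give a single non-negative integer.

Answer: 2

Derivation:
Term: (((((\g.(\h.((v h) (g h)))) t) (\f.(\g.(\h.((f h) (g h)))))) ((\f.(\g.(\h.(f (g h))))) (\b.(\c.b)))) v)
  Redex: ((\g.(\h.((v h) (g h)))) t)
  Redex: ((\f.(\g.(\h.(f (g h))))) (\b.(\c.b)))
Total redexes: 2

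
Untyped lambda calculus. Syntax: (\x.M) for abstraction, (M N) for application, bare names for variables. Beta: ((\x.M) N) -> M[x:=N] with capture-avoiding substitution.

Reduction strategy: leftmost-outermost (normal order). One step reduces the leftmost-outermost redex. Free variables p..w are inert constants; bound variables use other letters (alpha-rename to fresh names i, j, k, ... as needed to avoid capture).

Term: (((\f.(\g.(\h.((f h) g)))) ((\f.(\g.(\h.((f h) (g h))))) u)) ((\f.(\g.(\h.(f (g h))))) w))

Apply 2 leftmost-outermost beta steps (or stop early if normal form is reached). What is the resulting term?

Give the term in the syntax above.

Step 0: (((\f.(\g.(\h.((f h) g)))) ((\f.(\g.(\h.((f h) (g h))))) u)) ((\f.(\g.(\h.(f (g h))))) w))
Step 1: ((\g.(\h.((((\f.(\g.(\h.((f h) (g h))))) u) h) g))) ((\f.(\g.(\h.(f (g h))))) w))
Step 2: (\h.((((\f.(\g.(\h.((f h) (g h))))) u) h) ((\f.(\g.(\h.(f (g h))))) w)))

Answer: (\h.((((\f.(\g.(\h.((f h) (g h))))) u) h) ((\f.(\g.(\h.(f (g h))))) w)))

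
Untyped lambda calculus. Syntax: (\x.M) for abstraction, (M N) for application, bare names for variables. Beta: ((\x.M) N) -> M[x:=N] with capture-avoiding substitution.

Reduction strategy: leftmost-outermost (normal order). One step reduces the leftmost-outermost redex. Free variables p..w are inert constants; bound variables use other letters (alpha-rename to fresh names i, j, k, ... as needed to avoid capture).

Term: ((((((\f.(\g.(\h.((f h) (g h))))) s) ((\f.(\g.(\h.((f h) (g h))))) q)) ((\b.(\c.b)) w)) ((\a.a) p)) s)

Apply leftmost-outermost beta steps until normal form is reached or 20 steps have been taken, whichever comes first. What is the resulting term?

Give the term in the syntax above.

Step 0: ((((((\f.(\g.(\h.((f h) (g h))))) s) ((\f.(\g.(\h.((f h) (g h))))) q)) ((\b.(\c.b)) w)) ((\a.a) p)) s)
Step 1: (((((\g.(\h.((s h) (g h)))) ((\f.(\g.(\h.((f h) (g h))))) q)) ((\b.(\c.b)) w)) ((\a.a) p)) s)
Step 2: ((((\h.((s h) (((\f.(\g.(\h.((f h) (g h))))) q) h))) ((\b.(\c.b)) w)) ((\a.a) p)) s)
Step 3: ((((s ((\b.(\c.b)) w)) (((\f.(\g.(\h.((f h) (g h))))) q) ((\b.(\c.b)) w))) ((\a.a) p)) s)
Step 4: ((((s (\c.w)) (((\f.(\g.(\h.((f h) (g h))))) q) ((\b.(\c.b)) w))) ((\a.a) p)) s)
Step 5: ((((s (\c.w)) ((\g.(\h.((q h) (g h)))) ((\b.(\c.b)) w))) ((\a.a) p)) s)
Step 6: ((((s (\c.w)) (\h.((q h) (((\b.(\c.b)) w) h)))) ((\a.a) p)) s)
Step 7: ((((s (\c.w)) (\h.((q h) ((\c.w) h)))) ((\a.a) p)) s)
Step 8: ((((s (\c.w)) (\h.((q h) w))) ((\a.a) p)) s)
Step 9: ((((s (\c.w)) (\h.((q h) w))) p) s)

Answer: ((((s (\c.w)) (\h.((q h) w))) p) s)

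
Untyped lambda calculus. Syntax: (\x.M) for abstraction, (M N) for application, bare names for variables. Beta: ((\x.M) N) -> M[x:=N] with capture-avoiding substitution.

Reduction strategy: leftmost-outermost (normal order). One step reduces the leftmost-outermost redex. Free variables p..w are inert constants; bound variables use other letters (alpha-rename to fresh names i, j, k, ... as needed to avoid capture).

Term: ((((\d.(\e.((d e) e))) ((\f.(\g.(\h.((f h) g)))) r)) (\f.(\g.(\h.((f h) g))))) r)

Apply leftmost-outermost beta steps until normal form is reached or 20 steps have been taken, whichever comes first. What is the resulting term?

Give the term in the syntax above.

Answer: (((r (\f.(\g.(\h.((f h) g))))) (\f.(\g.(\h.((f h) g))))) r)

Derivation:
Step 0: ((((\d.(\e.((d e) e))) ((\f.(\g.(\h.((f h) g)))) r)) (\f.(\g.(\h.((f h) g))))) r)
Step 1: (((\e.((((\f.(\g.(\h.((f h) g)))) r) e) e)) (\f.(\g.(\h.((f h) g))))) r)
Step 2: (((((\f.(\g.(\h.((f h) g)))) r) (\f.(\g.(\h.((f h) g))))) (\f.(\g.(\h.((f h) g))))) r)
Step 3: ((((\g.(\h.((r h) g))) (\f.(\g.(\h.((f h) g))))) (\f.(\g.(\h.((f h) g))))) r)
Step 4: (((\h.((r h) (\f.(\g.(\h.((f h) g)))))) (\f.(\g.(\h.((f h) g))))) r)
Step 5: (((r (\f.(\g.(\h.((f h) g))))) (\f.(\g.(\h.((f h) g))))) r)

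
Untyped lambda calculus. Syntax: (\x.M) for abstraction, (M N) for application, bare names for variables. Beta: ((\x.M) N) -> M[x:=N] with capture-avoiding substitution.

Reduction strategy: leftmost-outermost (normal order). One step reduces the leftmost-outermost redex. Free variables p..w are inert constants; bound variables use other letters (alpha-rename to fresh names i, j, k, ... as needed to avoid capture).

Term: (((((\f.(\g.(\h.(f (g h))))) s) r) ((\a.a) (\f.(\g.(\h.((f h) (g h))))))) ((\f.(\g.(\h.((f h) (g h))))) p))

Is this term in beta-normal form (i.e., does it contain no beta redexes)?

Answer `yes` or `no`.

Answer: no

Derivation:
Term: (((((\f.(\g.(\h.(f (g h))))) s) r) ((\a.a) (\f.(\g.(\h.((f h) (g h))))))) ((\f.(\g.(\h.((f h) (g h))))) p))
Found 3 beta redex(es).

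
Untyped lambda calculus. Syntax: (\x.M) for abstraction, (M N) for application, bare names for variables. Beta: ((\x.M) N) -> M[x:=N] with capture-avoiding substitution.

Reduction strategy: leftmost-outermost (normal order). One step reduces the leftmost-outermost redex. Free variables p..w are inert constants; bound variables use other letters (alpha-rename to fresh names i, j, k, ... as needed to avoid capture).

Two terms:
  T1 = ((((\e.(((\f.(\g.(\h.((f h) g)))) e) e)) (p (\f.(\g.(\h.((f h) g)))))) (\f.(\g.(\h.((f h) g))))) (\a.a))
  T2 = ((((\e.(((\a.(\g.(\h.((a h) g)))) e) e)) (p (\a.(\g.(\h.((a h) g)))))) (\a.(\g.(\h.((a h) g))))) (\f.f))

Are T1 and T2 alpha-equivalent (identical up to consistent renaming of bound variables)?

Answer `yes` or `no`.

Answer: yes

Derivation:
Term 1: ((((\e.(((\f.(\g.(\h.((f h) g)))) e) e)) (p (\f.(\g.(\h.((f h) g)))))) (\f.(\g.(\h.((f h) g))))) (\a.a))
Term 2: ((((\e.(((\a.(\g.(\h.((a h) g)))) e) e)) (p (\a.(\g.(\h.((a h) g)))))) (\a.(\g.(\h.((a h) g))))) (\f.f))
Alpha-equivalence: compare structure up to binder renaming.
Result: True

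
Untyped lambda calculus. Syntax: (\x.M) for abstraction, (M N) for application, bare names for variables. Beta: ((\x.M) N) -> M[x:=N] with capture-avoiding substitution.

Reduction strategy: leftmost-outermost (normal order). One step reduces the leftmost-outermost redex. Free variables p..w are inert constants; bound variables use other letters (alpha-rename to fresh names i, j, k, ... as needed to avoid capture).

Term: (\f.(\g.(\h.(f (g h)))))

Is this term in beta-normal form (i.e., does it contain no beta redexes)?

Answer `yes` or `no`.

Term: (\f.(\g.(\h.(f (g h)))))
No beta redexes found.

Answer: yes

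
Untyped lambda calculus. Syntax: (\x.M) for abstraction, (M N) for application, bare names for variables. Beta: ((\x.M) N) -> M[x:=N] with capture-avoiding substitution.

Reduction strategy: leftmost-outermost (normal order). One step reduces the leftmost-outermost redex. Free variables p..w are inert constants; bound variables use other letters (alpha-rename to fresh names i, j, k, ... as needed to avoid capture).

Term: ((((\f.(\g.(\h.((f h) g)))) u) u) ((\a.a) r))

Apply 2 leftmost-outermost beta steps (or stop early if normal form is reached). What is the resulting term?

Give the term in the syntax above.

Step 0: ((((\f.(\g.(\h.((f h) g)))) u) u) ((\a.a) r))
Step 1: (((\g.(\h.((u h) g))) u) ((\a.a) r))
Step 2: ((\h.((u h) u)) ((\a.a) r))

Answer: ((\h.((u h) u)) ((\a.a) r))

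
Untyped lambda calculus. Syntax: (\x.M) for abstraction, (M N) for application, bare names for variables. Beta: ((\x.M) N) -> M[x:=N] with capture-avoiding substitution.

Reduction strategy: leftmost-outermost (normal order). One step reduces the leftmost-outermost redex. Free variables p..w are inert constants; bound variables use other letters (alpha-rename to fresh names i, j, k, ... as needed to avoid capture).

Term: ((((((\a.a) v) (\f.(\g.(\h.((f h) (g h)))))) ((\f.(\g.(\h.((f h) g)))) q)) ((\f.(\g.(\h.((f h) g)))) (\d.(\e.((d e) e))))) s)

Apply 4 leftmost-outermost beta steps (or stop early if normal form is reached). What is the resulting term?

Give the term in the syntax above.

Step 0: ((((((\a.a) v) (\f.(\g.(\h.((f h) (g h)))))) ((\f.(\g.(\h.((f h) g)))) q)) ((\f.(\g.(\h.((f h) g)))) (\d.(\e.((d e) e))))) s)
Step 1: ((((v (\f.(\g.(\h.((f h) (g h)))))) ((\f.(\g.(\h.((f h) g)))) q)) ((\f.(\g.(\h.((f h) g)))) (\d.(\e.((d e) e))))) s)
Step 2: ((((v (\f.(\g.(\h.((f h) (g h)))))) (\g.(\h.((q h) g)))) ((\f.(\g.(\h.((f h) g)))) (\d.(\e.((d e) e))))) s)
Step 3: ((((v (\f.(\g.(\h.((f h) (g h)))))) (\g.(\h.((q h) g)))) (\g.(\h.(((\d.(\e.((d e) e))) h) g)))) s)
Step 4: ((((v (\f.(\g.(\h.((f h) (g h)))))) (\g.(\h.((q h) g)))) (\g.(\h.((\e.((h e) e)) g)))) s)

Answer: ((((v (\f.(\g.(\h.((f h) (g h)))))) (\g.(\h.((q h) g)))) (\g.(\h.((\e.((h e) e)) g)))) s)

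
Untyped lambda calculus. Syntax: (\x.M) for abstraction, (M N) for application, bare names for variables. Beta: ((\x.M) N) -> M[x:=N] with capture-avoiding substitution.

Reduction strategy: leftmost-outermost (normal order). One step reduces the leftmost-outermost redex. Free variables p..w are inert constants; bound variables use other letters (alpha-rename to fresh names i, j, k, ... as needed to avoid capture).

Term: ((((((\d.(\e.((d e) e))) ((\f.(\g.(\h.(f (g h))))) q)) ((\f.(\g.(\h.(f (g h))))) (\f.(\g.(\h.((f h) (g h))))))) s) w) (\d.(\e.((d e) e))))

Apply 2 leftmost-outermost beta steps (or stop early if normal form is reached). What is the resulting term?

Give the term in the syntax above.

Step 0: ((((((\d.(\e.((d e) e))) ((\f.(\g.(\h.(f (g h))))) q)) ((\f.(\g.(\h.(f (g h))))) (\f.(\g.(\h.((f h) (g h))))))) s) w) (\d.(\e.((d e) e))))
Step 1: (((((\e.((((\f.(\g.(\h.(f (g h))))) q) e) e)) ((\f.(\g.(\h.(f (g h))))) (\f.(\g.(\h.((f h) (g h))))))) s) w) (\d.(\e.((d e) e))))
Step 2: (((((((\f.(\g.(\h.(f (g h))))) q) ((\f.(\g.(\h.(f (g h))))) (\f.(\g.(\h.((f h) (g h))))))) ((\f.(\g.(\h.(f (g h))))) (\f.(\g.(\h.((f h) (g h))))))) s) w) (\d.(\e.((d e) e))))

Answer: (((((((\f.(\g.(\h.(f (g h))))) q) ((\f.(\g.(\h.(f (g h))))) (\f.(\g.(\h.((f h) (g h))))))) ((\f.(\g.(\h.(f (g h))))) (\f.(\g.(\h.((f h) (g h))))))) s) w) (\d.(\e.((d e) e))))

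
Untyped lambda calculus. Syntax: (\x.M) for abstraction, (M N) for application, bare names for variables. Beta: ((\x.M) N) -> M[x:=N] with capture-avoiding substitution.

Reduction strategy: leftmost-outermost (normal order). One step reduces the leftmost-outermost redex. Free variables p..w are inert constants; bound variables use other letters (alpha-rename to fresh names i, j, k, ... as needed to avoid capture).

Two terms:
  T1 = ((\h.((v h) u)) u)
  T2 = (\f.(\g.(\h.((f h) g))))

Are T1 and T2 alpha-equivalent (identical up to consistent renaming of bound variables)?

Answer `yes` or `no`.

Term 1: ((\h.((v h) u)) u)
Term 2: (\f.(\g.(\h.((f h) g))))
Alpha-equivalence: compare structure up to binder renaming.
Result: False

Answer: no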